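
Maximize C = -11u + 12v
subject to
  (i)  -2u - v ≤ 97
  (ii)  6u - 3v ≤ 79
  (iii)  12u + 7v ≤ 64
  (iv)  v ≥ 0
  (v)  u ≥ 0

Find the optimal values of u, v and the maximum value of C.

Feasible corners and C = -11u + 12v:
  (16/3, 0) → C = -176/3
  (0, 64/7) → C = 768/7
  (0, 0) → C = 0

u = 0, v = 64/7, maximum C = 768/7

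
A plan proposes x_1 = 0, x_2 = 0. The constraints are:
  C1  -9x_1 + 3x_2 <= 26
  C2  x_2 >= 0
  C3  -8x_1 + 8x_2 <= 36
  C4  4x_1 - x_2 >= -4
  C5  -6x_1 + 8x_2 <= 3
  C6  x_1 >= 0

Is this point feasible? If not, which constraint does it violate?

C1: 0 ≤ 26 ✓
C2: 0 ≥ 0 ✓
C3: 0 ≤ 36 ✓
C4: 0 ≥ -4 ✓
C5: 0 ≤ 3 ✓
C6: 0 ≥ 0 ✓

feasible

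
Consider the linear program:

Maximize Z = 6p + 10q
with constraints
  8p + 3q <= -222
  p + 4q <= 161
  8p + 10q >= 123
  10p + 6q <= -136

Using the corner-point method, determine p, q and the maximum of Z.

Corner points and Z = 6p + 10q:
  (-1371/29, 1510/29) → Z = 6874/29
  (-2589/56, 345/7) → Z = 6033/28
  (-559/11, 1165/22) → Z = 2471/11

At the optimal vertex, 8p + 3q = -222 and p + 4q = 161.
Solving simultaneously gives p = -1371/29, q = 1510/29.

p = -1371/29, q = 1510/29, maximum Z = 6874/29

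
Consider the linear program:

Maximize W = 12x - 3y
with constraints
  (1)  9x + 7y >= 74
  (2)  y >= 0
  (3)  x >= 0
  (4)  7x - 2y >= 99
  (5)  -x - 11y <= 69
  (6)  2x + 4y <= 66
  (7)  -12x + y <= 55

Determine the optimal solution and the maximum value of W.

Vertices and W = 12x - 3y:
  (99/7, 0) → W = 1188/7
  (33, 0) → W = 396
  (33/2, 33/4) → W = 693/4

The optimum lies where y = 0 and 2x + 4y = 66.
Solving simultaneously gives x = 33, y = 0.

x = 33, y = 0, maximum W = 396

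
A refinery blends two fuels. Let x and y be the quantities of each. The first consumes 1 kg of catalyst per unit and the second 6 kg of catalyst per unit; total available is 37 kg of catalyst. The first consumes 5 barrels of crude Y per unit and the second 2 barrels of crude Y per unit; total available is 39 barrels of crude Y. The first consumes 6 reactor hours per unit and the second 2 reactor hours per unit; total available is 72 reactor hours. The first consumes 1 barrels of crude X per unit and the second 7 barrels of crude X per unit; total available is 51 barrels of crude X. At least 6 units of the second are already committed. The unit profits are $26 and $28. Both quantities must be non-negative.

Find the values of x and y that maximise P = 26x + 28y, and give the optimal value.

x = 1, y = 6, maximum P = 194

Extreme points and P = 26x + 28y:
  (0, 37/6) → P = 518/3
  (0, 6) → P = 168
  (1, 6) → P = 194

The binding constraints are x + 6y = 37 and y = 6.
Solving simultaneously gives x = 1, y = 6.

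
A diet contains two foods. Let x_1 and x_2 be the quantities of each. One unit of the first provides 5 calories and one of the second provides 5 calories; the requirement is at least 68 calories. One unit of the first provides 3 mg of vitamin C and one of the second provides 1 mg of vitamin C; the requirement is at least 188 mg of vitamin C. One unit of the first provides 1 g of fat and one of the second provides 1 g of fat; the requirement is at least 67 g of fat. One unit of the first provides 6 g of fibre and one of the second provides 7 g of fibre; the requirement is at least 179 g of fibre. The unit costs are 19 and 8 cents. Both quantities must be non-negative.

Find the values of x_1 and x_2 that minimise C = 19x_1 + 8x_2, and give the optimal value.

x_1 = 121/2, x_2 = 13/2, minimum C = 2403/2

Feasible corners and C = 19x_1 + 8x_2:
  (0, 188) → C = 1504
  (67, 0) → C = 1273
  (121/2, 13/2) → C = 2403/2
The feasible region is unbounded (it extends along (0, 1), (1, 0)), but C strictly increases along every unbounded feasible direction, so there is no improving ray and the minimum is attained at a vertex.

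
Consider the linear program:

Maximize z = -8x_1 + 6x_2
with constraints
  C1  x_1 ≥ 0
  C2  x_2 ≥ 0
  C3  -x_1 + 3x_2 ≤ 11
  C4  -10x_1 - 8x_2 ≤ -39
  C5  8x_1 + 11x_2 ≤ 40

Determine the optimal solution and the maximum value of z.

Feasible corners and z = -8x_1 + 6x_2:
  (39/10, 0) → z = -156/5
  (5, 0) → z = -40
  (109/46, 44/23) → z = -172/23

x_1 = 109/46, x_2 = 44/23, maximum z = -172/23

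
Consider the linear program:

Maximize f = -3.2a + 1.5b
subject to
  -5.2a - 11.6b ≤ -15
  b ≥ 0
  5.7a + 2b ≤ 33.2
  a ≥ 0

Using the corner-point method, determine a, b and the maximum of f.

At the optimal vertex, 5.7a + 2b = 33.2 and a = 0.
Solving simultaneously gives a = 0, b = 83/5.

a = 0, b = 16.6, maximum f = 24.9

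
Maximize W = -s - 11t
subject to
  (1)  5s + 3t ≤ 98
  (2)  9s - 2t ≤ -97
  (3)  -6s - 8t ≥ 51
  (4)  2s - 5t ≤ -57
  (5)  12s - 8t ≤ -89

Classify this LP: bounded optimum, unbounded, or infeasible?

From the feasible point (-711/46, 120/23), moving in the direction (-5, -2) keeps every constraint satisfied while W increases without bound.

unbounded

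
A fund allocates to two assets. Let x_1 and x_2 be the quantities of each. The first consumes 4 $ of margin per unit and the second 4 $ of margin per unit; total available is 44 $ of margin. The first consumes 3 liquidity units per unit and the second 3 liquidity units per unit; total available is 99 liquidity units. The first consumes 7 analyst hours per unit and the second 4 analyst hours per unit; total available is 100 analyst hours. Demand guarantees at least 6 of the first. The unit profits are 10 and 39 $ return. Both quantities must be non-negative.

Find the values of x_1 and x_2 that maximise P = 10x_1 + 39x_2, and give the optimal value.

x_1 = 6, x_2 = 5, maximum P = 255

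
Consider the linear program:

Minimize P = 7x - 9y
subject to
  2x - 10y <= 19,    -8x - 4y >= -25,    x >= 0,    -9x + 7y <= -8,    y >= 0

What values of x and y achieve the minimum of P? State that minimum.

x = 9/4, y = 7/4, minimum P = 0

Extreme points and P = 7x - 9y:
  (9/4, 7/4) → P = 0
  (25/8, 0) → P = 175/8
  (8/9, 0) → P = 56/9

At the optimal vertex, -8x - 4y = -25 and -9x + 7y = -8.
Solving simultaneously gives x = 9/4, y = 7/4.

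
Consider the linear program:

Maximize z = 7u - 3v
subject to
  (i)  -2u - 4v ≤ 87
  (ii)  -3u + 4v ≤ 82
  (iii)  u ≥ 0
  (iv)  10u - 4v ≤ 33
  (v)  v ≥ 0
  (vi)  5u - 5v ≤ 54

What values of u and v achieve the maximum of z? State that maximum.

u = 33/10, v = 0, maximum z = 231/10

Vertices and z = 7u - 3v:
  (0, 41/2) → z = -123/2
  (115/7, 919/28) → z = 463/28
  (0, 0) → z = 0
  (33/10, 0) → z = 231/10

The optimum lies where 10u - 4v = 33 and v = 0.
Solving simultaneously gives u = 33/10, v = 0.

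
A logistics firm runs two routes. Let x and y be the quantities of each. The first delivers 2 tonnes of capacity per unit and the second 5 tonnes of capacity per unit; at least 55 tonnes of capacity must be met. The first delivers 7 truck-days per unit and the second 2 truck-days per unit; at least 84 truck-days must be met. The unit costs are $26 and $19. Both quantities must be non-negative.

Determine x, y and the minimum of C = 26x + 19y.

x = 10, y = 7, minimum C = 393

Vertices and C = 26x + 19y:
  (0, 42) → C = 798
  (55/2, 0) → C = 715
  (10, 7) → C = 393
The feasible region is unbounded (it extends along (0, 1), (1, 0)), but C strictly increases along every unbounded feasible direction, so there is no improving ray and the minimum is attained at a vertex.

The optimum lies where 2x + 5y = 55 and 7x + 2y = 84.
Solving simultaneously gives x = 10, y = 7.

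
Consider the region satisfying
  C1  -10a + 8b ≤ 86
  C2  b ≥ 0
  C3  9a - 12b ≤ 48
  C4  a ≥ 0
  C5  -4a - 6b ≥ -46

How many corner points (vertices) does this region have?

The feasible vertices (each the meet of two boundaries and inside every other half-plane) are:
  (16/3, 0)
  (0, 0)
  (140/17, 37/17)
  (0, 23/3)

4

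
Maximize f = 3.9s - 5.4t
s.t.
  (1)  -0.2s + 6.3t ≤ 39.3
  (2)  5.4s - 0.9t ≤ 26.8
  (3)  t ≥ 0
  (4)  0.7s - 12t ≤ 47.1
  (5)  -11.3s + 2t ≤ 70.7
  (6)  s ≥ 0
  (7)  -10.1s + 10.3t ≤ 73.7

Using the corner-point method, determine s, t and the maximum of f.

Corner points and f = 3.9s - 5.4t:
  (2269/376, 10879/1692) → f = -42057/3760
  (0, 131/21) → f = -1179/35
  (134/27, 0) → f = 871/45
  (0, 0) → f = 0

The binding constraints are 5.4s - 0.9t = 26.8 and t = 0.
Solving simultaneously gives s = 134/27, t = 0.

s = 134/27, t = 0, maximum f = 871/45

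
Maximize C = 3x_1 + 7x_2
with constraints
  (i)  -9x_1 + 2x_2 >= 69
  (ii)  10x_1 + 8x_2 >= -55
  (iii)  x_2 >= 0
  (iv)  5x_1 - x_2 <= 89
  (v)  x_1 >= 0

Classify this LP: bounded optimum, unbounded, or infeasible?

unbounded

From the feasible point (247, 1146), moving in the direction (0, 1) keeps every constraint satisfied while C increases without bound.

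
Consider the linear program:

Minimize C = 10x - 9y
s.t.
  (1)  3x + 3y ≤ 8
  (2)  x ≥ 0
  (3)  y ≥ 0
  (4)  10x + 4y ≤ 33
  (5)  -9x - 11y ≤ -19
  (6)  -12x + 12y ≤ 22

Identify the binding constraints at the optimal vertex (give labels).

(2) and (6)

Feasible corners and C = 10x - 9y:
  (8/3, 0) → C = 80/3
  (5/12, 9/4) → C = -193/12
  (0, 19/11) → C = -171/11
  (0, 11/6) → C = -33/2
  (19/9, 0) → C = 190/9

The minimum is at (0, 11/6). Substituting into each constraint, equality holds for (2) and (6); the remaining constraints have slack.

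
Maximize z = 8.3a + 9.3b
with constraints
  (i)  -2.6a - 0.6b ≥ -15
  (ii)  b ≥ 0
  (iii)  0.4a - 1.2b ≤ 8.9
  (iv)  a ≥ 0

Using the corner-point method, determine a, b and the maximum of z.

a = 0, b = 25, maximum z = 232.5

Feasible corners and z = 8.3a + 9.3b:
  (75/13, 0) → z = 1245/26
  (0, 25) → z = 465/2
  (0, 0) → z = 0

At the optimal vertex, -2.6a - 0.6b = -15 and a = 0.
Solving simultaneously gives a = 0, b = 25.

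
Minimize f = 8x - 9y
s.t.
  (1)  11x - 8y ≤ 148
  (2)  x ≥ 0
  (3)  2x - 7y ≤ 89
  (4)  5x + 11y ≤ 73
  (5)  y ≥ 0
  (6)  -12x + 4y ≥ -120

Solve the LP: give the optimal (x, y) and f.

Extreme points and f = 8x - 9y:
  (0, 73/11) → f = -657/11
  (0, 0) → f = 0
  (403/38, 69/38) → f = 137/2
  (10, 0) → f = 80

The binding constraints are x = 0 and 5x + 11y = 73.
Solving simultaneously gives x = 0, y = 73/11.

x = 0, y = 73/11, minimum f = -657/11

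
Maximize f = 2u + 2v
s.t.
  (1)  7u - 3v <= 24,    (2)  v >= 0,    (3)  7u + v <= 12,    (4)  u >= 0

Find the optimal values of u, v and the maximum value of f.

Vertices and f = 2u + 2v:
  (12/7, 0) → f = 24/7
  (0, 0) → f = 0
  (0, 12) → f = 24

The binding constraints are 7u + v = 12 and u = 0.
Solving simultaneously gives u = 0, v = 12.

u = 0, v = 12, maximum f = 24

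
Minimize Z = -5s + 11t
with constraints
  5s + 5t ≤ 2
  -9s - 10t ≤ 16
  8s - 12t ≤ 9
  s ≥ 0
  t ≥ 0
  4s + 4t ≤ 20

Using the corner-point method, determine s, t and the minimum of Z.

s = 2/5, t = 0, minimum Z = -2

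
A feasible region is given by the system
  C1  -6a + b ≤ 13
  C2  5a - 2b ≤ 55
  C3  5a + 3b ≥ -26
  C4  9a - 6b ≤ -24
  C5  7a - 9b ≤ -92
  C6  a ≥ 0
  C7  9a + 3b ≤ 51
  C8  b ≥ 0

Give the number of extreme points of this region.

4

Intersecting each pair of boundary lines and keeping only the points that satisfy every inequality leaves:
  (0, 13)
  (4/9, 47/3)
  (0, 92/9)
  (61/34, 395/34)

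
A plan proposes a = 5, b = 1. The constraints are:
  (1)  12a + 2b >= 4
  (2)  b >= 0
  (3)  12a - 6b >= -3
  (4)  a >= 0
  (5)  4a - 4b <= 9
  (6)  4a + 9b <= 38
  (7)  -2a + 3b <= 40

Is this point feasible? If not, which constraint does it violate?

Constraint (5): 4a - 4b = 16, which is not ≤ 9. All other constraints are satisfied.

not feasible — violates (5)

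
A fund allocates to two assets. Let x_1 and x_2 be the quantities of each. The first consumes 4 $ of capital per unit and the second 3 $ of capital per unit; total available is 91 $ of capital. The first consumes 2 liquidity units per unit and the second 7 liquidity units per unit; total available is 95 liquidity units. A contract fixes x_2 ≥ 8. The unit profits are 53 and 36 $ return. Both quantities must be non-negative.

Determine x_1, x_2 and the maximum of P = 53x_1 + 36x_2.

x_1 = 67/4, x_2 = 8, maximum P = 4703/4

Corner points and P = 53x_1 + 36x_2:
  (0, 95/7) → P = 3420/7
  (0, 8) → P = 288
  (16, 9) → P = 1172
  (67/4, 8) → P = 4703/4

The optimum lies where 4x_1 + 3x_2 = 91 and x_2 = 8.
Solving simultaneously gives x_1 = 67/4, x_2 = 8.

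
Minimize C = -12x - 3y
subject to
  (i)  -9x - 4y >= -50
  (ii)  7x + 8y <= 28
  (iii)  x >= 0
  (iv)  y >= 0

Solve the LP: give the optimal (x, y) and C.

The binding constraints are 7x + 8y = 28 and y = 0.
Solving simultaneously gives x = 4, y = 0.

x = 4, y = 0, minimum C = -48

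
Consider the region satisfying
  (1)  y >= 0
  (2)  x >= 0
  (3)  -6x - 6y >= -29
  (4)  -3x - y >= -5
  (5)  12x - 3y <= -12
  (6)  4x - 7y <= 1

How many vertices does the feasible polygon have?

4

Pairwise boundary intersections that survive every other constraint:
  (0, 29/6)
  (0, 4)
  (1/12, 19/4)
  (1/7, 32/7)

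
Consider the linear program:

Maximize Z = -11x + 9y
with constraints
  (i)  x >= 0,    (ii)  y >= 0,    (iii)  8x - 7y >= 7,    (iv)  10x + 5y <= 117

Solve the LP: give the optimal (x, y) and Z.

x = 7/8, y = 0, maximum Z = -77/8

Corner points and Z = -11x + 9y:
  (7/8, 0) → Z = -77/8
  (117/10, 0) → Z = -1287/10
  (427/55, 433/55) → Z = -160/11

The binding constraints are y = 0 and 8x - 7y = 7.
Solving simultaneously gives x = 7/8, y = 0.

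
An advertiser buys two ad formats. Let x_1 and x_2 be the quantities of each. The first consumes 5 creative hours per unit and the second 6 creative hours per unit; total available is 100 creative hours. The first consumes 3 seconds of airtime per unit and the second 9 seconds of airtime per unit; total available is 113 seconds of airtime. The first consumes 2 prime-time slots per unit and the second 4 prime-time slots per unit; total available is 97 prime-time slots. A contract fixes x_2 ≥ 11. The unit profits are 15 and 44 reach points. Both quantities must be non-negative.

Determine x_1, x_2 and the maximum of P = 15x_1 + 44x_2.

Corner points and P = 15x_1 + 44x_2:
  (0, 113/9) → P = 4972/9
  (0, 11) → P = 484
  (14/3, 11) → P = 554

x_1 = 14/3, x_2 = 11, maximum P = 554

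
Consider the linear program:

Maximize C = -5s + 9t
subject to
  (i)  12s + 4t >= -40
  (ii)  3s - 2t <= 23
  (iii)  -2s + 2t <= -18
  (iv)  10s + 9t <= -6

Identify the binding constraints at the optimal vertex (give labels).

Feasible corners and C = -5s + 9t:
  (1/3, -11) → C = -302/3
  (-1/4, -37/4) → C = -82
  (195/47, -248/47) → C = -3207/47
  (75/19, -96/19) → C = -1239/19

The maximum is at (75/19, -96/19). Substituting into each constraint, equality holds for (iii) and (iv); the remaining constraints have slack.

(iii) and (iv)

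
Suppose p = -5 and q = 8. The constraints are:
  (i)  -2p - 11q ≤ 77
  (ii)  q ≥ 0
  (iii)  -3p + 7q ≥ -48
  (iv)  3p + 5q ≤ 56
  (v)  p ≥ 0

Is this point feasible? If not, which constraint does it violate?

Constraint (v): p = -5, which is not ≥ 0. All other constraints are satisfied.

not feasible — violates (v)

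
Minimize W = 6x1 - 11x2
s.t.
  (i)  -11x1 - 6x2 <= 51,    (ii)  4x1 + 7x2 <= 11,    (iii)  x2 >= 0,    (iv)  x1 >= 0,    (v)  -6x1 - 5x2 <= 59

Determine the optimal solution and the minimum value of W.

x1 = 0, x2 = 11/7, minimum W = -121/7

Extreme points and W = 6x1 - 11x2:
  (11/4, 0) → W = 33/2
  (0, 11/7) → W = -121/7
  (0, 0) → W = 0

The optimum lies where 4x1 + 7x2 = 11 and x1 = 0.
Solving simultaneously gives x1 = 0, x2 = 11/7.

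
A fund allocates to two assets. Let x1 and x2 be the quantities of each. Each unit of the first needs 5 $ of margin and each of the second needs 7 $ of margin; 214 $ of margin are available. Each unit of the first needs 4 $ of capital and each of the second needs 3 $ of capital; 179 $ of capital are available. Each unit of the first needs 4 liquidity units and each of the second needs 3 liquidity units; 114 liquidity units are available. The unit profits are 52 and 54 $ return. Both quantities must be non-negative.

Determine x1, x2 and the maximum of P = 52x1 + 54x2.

Extreme points and P = 52x1 + 54x2:
  (0, 0) → P = 0
  (0, 214/7) → P = 11556/7
  (57/2, 0) → P = 1482
  (12, 22) → P = 1812

x1 = 12, x2 = 22, maximum P = 1812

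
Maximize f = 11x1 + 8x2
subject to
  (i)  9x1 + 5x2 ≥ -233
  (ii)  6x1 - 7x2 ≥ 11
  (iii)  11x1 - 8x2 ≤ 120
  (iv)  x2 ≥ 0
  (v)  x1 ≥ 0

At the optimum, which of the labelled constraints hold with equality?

Vertices and f = 11x1 + 8x2:
  (752/29, 599/29) → f = 13064/29
  (11/6, 0) → f = 121/6
  (120/11, 0) → f = 120

The maximum is at (752/29, 599/29). Substituting into each constraint, equality holds for (ii) and (iii); the remaining constraints have slack.

(ii) and (iii)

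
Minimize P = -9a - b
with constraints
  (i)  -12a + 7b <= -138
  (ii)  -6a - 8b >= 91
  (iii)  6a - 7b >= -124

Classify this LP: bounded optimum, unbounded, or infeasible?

unbounded

From the feasible point (467/138, -320/23), moving in the direction (8, -6) keeps every constraint satisfied while P decreases without bound.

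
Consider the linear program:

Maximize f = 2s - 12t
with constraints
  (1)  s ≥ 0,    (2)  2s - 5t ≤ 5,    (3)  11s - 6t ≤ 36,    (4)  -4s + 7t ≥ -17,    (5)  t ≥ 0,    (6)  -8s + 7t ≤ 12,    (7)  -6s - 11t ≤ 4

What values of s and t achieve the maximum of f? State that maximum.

Feasible corners and f = 2s - 12t:
  (0, 0) → f = 0
  (0, 12/7) → f = -144/7
  (150/43, 17/43) → f = 96/43
  (5/2, 0) → f = 5
  (324/29, 420/29) → f = -4392/29

The optimum lies where 2s - 5t = 5 and t = 0.
Solving simultaneously gives s = 5/2, t = 0.

s = 5/2, t = 0, maximum f = 5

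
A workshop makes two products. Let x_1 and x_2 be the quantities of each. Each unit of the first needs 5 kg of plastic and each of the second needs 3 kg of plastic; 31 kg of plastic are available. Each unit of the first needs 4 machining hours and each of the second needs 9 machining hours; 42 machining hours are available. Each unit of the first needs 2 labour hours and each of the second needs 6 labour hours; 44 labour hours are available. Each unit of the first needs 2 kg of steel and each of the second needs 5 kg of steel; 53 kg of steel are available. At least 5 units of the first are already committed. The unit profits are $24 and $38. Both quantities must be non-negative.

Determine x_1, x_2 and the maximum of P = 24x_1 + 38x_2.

x_1 = 5, x_2 = 2, maximum P = 196

Corner points and P = 24x_1 + 38x_2:
  (31/5, 0) → P = 744/5
  (5, 0) → P = 120
  (5, 2) → P = 196

The binding constraints are 5x_1 + 3x_2 = 31 and x_1 = 5.
Solving simultaneously gives x_1 = 5, x_2 = 2.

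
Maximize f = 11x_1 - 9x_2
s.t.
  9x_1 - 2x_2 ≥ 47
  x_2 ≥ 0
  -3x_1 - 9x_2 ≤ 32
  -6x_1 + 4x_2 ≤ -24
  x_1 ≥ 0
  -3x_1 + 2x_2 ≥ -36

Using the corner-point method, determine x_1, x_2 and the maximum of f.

x_1 = 12, x_2 = 0, maximum f = 132

Corner points and f = 11x_1 - 9x_2:
  (47/9, 0) → f = 517/9
  (35/6, 11/4) → f = 473/12
  (12, 0) → f = 132
The feasible region is unbounded (it extends along (2, 3)), but f strictly decreases along every unbounded feasible direction, so there is no improving ray and the maximum is attained at a vertex.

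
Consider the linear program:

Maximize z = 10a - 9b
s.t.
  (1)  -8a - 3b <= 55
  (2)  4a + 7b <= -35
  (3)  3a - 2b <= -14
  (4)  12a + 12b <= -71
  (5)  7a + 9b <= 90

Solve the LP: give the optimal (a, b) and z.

a = -152/25, b = -53/25, maximum z = -1043/25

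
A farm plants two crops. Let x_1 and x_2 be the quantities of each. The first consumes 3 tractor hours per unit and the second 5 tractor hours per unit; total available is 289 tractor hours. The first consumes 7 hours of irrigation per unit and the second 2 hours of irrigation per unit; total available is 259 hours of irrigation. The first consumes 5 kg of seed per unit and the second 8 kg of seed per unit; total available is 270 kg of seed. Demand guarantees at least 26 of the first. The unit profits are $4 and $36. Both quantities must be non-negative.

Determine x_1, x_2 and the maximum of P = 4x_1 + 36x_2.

Feasible corners and P = 4x_1 + 36x_2:
  (37, 0) → P = 148
  (26, 0) → P = 104
  (766/23, 595/46) → P = 13774/23
  (26, 35/2) → P = 734

x_1 = 26, x_2 = 35/2, maximum P = 734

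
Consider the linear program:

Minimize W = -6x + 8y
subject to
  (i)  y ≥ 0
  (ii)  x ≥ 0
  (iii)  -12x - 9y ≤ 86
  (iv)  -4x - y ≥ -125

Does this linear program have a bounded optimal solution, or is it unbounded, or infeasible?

bounded optimum

Vertices and W = -6x + 8y:
  (0, 0) → W = 0
  (125/4, 0) → W = -375/2
  (0, 125) → W = 1000
The feasible region has finitely many vertices and no improving ray; the minimum is -375/2 at (125/4, 0).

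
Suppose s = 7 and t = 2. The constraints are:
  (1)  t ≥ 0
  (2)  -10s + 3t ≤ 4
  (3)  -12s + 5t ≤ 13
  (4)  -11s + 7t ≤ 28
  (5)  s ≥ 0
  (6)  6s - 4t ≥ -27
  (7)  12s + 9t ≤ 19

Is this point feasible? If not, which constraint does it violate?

Constraint (7): 12s + 9t = 102, which is not ≤ 19. All other constraints are satisfied.

not feasible — violates (7)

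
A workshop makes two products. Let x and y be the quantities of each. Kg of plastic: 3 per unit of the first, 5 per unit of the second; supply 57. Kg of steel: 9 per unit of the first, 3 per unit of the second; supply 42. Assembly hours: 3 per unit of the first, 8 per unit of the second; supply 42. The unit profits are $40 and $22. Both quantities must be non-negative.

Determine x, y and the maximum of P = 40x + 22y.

x = 10/3, y = 4, maximum P = 664/3

Extreme points and P = 40x + 22y:
  (0, 0) → P = 0
  (0, 21/4) → P = 231/2
  (14/3, 0) → P = 560/3
  (10/3, 4) → P = 664/3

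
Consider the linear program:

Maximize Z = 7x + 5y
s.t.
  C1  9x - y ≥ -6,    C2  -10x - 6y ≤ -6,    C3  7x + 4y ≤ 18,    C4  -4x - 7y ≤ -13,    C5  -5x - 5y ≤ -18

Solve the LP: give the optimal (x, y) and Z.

Corner points and Z = 7x + 5y:
  (-6/43, 204/43) → Z = 978/43
  (-6/25, 96/25) → Z = 438/25
  (6/5, 12/5) → Z = 102/5

At the optimal vertex, 9x - y = -6 and 7x + 4y = 18.
Solving simultaneously gives x = -6/43, y = 204/43.

x = -6/43, y = 204/43, maximum Z = 978/43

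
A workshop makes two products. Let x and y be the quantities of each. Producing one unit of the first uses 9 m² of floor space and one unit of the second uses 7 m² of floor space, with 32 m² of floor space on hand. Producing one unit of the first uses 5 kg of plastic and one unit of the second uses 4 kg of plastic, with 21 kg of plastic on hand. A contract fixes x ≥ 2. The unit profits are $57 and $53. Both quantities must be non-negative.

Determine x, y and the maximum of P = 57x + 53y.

x = 2, y = 2, maximum P = 220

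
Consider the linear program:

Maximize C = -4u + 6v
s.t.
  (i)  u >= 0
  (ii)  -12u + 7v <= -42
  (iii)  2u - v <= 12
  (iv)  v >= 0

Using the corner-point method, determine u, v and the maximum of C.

The optimum lies where -12u + 7v = -42 and 2u - v = 12.
Solving simultaneously gives u = 21, v = 30.

u = 21, v = 30, maximum C = 96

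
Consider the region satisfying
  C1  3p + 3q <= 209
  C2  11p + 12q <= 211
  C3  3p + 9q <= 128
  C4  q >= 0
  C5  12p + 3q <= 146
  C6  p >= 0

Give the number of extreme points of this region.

5

Of the 15 pairwise boundary intersections, those satisfying every inequality are:
  (121/21, 775/63)
  (373/37, 926/111)
  (0, 128/9)
  (73/6, 0)
  (0, 0)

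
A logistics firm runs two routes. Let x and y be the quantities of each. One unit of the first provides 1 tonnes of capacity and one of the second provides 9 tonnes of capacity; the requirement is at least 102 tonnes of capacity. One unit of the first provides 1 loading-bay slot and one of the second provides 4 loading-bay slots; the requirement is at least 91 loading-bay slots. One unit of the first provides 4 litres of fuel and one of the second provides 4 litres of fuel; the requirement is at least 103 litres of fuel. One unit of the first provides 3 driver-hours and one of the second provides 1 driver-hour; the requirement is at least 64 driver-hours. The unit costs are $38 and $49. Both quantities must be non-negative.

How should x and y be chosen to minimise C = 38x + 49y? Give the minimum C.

Extreme points and C = 38x + 49y:
  (0, 64) → C = 3136
  (102, 0) → C = 3876
  (411/5, 11/5) → C = 16157/5
  (15, 19) → C = 1501
The feasible region is unbounded (it extends along (0, 1), (1, 0)), but C strictly increases along every unbounded feasible direction, so there is no improving ray and the minimum is attained at a vertex.

At the optimal vertex, x + 4y = 91 and 3x + y = 64.
Solving simultaneously gives x = 15, y = 19.

x = 15, y = 19, minimum C = 1501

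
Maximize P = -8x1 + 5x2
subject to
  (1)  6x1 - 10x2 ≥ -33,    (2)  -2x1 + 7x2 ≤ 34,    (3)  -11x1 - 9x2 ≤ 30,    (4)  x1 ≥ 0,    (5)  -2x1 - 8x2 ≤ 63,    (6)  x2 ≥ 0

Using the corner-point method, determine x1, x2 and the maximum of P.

The feasible region is unbounded (it extends along (7, 2), (1, 0)), but P strictly decreases along every unbounded feasible direction, so there is no improving ray and the maximum is attained at a vertex.

The binding constraints are 6x1 - 10x2 = -33 and x1 = 0.
Solving simultaneously gives x1 = 0, x2 = 33/10.

x1 = 0, x2 = 33/10, maximum P = 33/2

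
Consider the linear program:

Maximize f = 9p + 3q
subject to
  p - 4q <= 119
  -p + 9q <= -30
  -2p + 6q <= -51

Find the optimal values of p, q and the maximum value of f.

At the optimal vertex, p - 4q = 119 and -p + 9q = -30.
Solving simultaneously gives p = 951/5, q = 89/5.

p = 951/5, q = 89/5, maximum f = 8826/5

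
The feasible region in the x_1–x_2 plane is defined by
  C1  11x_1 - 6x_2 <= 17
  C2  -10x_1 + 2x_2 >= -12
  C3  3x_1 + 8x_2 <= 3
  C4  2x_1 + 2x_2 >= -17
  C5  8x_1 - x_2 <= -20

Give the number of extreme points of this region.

3

Intersecting each pair of boundary lines and keeping only the points that satisfy every inequality leaves:
  (-71/5, 57/10)
  (-157/67, 84/67)
  (-19/6, -16/3)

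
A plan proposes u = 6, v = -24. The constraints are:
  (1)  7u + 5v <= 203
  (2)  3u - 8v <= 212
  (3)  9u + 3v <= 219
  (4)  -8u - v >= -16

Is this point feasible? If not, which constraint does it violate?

Constraint (4): -8u - v = -24, which is not ≥ -16. All other constraints are satisfied.

not feasible — violates (4)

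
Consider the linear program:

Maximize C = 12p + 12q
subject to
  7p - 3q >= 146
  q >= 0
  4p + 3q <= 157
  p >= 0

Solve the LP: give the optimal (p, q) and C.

p = 303/11, q = 515/33, maximum C = 5696/11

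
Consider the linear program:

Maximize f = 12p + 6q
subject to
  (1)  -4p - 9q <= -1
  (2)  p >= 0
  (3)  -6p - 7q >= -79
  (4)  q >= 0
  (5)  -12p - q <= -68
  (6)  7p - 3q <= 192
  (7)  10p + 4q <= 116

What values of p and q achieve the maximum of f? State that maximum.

Corner points and f = 12p + 6q:
  (397/78, 90/13) → f = 1334/13
  (248/23, 47/23) → f = 3258/23
  (17/3, 0) → f = 68
  (58/5, 0) → f = 696/5

The optimum lies where -6p - 7q = -79 and 10p + 4q = 116.
Solving simultaneously gives p = 248/23, q = 47/23.

p = 248/23, q = 47/23, maximum f = 3258/23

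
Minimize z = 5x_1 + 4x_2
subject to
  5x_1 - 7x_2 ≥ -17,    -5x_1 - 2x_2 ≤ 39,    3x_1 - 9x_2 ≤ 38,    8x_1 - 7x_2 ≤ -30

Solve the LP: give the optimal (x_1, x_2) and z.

Extreme points and z = 5x_1 + 4x_2:
  (-307/45, -22/9) → z = -395/9
  (-13/3, -2/3) → z = -73/3
  (-111/17, -54/17) → z = -771/17

x_1 = -111/17, x_2 = -54/17, minimum z = -771/17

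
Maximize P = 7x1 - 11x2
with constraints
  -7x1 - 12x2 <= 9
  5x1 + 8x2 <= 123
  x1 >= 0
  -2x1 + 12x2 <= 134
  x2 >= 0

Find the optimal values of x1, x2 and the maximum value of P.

Extreme points and P = 7x1 - 11x2:
  (101/19, 229/19) → P = -1812/19
  (123/5, 0) → P = 861/5
  (0, 67/6) → P = -737/6
  (0, 0) → P = 0

At the optimal vertex, 5x1 + 8x2 = 123 and x2 = 0.
Solving simultaneously gives x1 = 123/5, x2 = 0.

x1 = 123/5, x2 = 0, maximum P = 861/5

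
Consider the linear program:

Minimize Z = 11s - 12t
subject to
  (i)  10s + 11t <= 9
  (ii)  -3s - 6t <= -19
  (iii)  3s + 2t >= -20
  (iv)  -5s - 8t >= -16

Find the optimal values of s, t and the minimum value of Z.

s = -96/7, t = 74/7, minimum Z = -1944/7

Vertices and Z = 11s - 12t:
  (-79/6, 39/4) → Z = -1571/6
  (-28/3, 47/6) → Z = -590/3
  (-96/7, 74/7) → Z = -1944/7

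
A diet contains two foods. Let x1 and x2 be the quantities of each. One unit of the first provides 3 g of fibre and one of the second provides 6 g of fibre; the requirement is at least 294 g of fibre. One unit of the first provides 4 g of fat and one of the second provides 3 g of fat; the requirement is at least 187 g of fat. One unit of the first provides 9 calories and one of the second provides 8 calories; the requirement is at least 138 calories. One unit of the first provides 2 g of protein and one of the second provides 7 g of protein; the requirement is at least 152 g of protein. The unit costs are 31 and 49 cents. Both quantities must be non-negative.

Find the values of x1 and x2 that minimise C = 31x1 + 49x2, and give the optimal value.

Feasible corners and C = 31x1 + 49x2:
  (0, 187/3) → C = 9163/3
  (98, 0) → C = 3038
  (16, 41) → C = 2505
The feasible region is unbounded (it extends along (0, 1), (1, 0)), but C strictly increases along every unbounded feasible direction, so there is no improving ray and the minimum is attained at a vertex.

The optimum lies where 3x1 + 6x2 = 294 and 4x1 + 3x2 = 187.
Solving simultaneously gives x1 = 16, x2 = 41.

x1 = 16, x2 = 41, minimum C = 2505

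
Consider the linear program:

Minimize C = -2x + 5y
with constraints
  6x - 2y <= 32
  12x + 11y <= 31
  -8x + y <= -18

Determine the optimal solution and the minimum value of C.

Extreme points and C = -2x + 5y:
  (23/5, -11/5) → C = -101/5
  (2/5, -74/5) → C = -374/5
  (229/100, 8/25) → C = -149/50

At the optimal vertex, 6x - 2y = 32 and -8x + y = -18.
Solving simultaneously gives x = 2/5, y = -74/5.

x = 2/5, y = -74/5, minimum C = -374/5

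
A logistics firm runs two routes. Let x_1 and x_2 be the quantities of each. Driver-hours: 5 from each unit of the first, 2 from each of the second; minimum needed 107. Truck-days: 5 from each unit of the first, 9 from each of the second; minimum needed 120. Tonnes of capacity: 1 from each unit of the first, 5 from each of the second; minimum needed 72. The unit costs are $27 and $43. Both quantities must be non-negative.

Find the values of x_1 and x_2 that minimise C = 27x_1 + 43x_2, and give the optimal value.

Feasible corners and C = 27x_1 + 43x_2:
  (0, 107/2) → C = 4601/2
  (72, 0) → C = 1944
  (17, 11) → C = 932
The feasible region is unbounded (it extends along (0, 1), (1, 0)), but C strictly increases along every unbounded feasible direction, so there is no improving ray and the minimum is attained at a vertex.

x_1 = 17, x_2 = 11, minimum C = 932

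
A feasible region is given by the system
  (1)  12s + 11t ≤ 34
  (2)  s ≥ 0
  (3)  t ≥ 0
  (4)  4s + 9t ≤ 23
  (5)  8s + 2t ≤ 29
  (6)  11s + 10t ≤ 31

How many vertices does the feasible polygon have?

Pairwise boundary intersections that survive every other constraint:
  (53/64, 35/16)
  (1, 2)
  (0, 0)
  (0, 23/9)
  (31/11, 0)

5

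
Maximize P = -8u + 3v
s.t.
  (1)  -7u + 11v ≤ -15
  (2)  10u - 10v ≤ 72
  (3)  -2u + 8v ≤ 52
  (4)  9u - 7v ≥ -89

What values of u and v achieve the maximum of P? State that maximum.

Extreme points and P = -8u + 3v:
  (321/20, 177/20) → P = -2037/20
  (-542/25, -379/25) → P = 3199/25
  (-697/10, -769/10) → P = 3269/10

u = -697/10, v = -769/10, maximum P = 3269/10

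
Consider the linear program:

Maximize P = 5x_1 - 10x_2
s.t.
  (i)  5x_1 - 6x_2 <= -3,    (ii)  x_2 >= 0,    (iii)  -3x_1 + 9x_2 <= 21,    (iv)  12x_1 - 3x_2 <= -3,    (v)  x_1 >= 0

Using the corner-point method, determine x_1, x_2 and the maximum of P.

x_1 = 0, x_2 = 1, maximum P = -10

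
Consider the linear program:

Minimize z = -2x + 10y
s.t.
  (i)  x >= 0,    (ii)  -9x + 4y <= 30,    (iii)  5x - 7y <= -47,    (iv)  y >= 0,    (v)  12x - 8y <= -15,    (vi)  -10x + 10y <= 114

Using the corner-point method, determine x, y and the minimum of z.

Vertices and z = -2x + 10y:
  (0, 15/2) → z = 75
  (0, 47/7) → z = 470/7
  (78/25, 363/25) → z = 3474/25
  (271/44, 489/44) → z = 1087/11
  (381/20, 609/20) → z = 1332/5

x = 0, y = 47/7, minimum z = 470/7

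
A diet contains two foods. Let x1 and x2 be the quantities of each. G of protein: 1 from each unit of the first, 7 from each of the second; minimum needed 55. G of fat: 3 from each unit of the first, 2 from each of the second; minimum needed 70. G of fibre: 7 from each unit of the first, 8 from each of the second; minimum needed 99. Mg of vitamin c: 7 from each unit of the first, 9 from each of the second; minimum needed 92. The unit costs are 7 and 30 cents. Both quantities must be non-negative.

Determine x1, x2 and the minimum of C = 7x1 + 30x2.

Vertices and C = 7x1 + 30x2:
  (0, 35) → C = 1050
  (55, 0) → C = 385
  (20, 5) → C = 290
The feasible region is unbounded (it extends along (0, 1), (1, 0)), but C strictly increases along every unbounded feasible direction, so there is no improving ray and the minimum is attained at a vertex.

x1 = 20, x2 = 5, minimum C = 290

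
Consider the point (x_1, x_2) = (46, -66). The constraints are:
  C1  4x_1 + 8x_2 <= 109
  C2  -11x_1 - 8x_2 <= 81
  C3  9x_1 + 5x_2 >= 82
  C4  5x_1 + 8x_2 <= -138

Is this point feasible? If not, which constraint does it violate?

feasible

C1: -344 ≤ 109 ✓
C2: 22 ≤ 81 ✓
C3: 84 ≥ 82 ✓
C4: -298 ≤ -138 ✓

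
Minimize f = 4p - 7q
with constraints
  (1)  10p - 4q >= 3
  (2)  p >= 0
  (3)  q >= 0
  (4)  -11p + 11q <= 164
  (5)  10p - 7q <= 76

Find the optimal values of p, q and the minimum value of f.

Corner points and f = 4p - 7q:
  (3/10, 0) → f = 6/5
  (689/66, 1673/66) → f = -2985/22
  (38/5, 0) → f = 152/5
  (1984/33, 2476/33) → f = -3132/11

p = 1984/33, q = 2476/33, minimum f = -3132/11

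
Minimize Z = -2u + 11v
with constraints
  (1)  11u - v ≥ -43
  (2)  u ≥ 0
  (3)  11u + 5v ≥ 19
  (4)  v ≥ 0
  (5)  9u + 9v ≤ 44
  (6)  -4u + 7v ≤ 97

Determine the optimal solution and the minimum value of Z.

u = 44/9, v = 0, minimum Z = -88/9

Vertices and Z = -2u + 11v:
  (0, 19/5) → Z = 209/5
  (0, 44/9) → Z = 484/9
  (19/11, 0) → Z = -38/11
  (44/9, 0) → Z = -88/9

The binding constraints are v = 0 and 9u + 9v = 44.
Solving simultaneously gives u = 44/9, v = 0.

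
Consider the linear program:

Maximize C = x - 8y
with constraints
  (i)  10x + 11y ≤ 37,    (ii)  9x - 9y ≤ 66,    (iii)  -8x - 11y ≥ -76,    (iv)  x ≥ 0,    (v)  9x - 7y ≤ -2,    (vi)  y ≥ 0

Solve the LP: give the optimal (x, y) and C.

Corner points and C = x - 8y:
  (0, 37/11) → C = -296/11
  (237/169, 353/169) → C = -199/13
  (0, 2/7) → C = -16/7

x = 0, y = 2/7, maximum C = -16/7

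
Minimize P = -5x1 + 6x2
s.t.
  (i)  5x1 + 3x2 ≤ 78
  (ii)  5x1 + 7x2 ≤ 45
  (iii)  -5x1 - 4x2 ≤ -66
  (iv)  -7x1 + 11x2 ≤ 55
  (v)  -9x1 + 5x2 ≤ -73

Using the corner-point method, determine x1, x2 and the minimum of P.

Extreme points and P = -5x1 + 6x2:
  (411/20, -33/4) → P = -609/4
  (114/5, -12) → P = -186
  (94/5, -7) → P = -136

x1 = 114/5, x2 = -12, minimum P = -186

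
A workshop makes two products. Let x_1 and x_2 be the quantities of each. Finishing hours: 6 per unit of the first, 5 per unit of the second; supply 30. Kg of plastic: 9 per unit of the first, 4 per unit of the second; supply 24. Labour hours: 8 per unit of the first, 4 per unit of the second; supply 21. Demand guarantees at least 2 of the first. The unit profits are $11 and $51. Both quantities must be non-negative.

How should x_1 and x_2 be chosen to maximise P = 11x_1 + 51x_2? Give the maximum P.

x_1 = 2, x_2 = 5/4, maximum P = 343/4

Corner points and P = 11x_1 + 51x_2:
  (21/8, 0) → P = 231/8
  (2, 0) → P = 22
  (2, 5/4) → P = 343/4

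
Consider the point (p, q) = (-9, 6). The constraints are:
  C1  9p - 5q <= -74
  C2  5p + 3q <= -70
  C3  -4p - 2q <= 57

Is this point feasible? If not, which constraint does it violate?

Constraint C2: 5p + 3q = -27, which is not ≤ -70. All other constraints are satisfied.

not feasible — violates C2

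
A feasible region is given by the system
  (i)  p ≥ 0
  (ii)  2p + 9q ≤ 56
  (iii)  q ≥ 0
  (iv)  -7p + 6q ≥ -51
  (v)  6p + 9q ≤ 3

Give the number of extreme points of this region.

The feasible vertices (each the meet of two boundaries and inside every other half-plane) are:
  (0, 0)
  (0, 1/3)
  (1/2, 0)

3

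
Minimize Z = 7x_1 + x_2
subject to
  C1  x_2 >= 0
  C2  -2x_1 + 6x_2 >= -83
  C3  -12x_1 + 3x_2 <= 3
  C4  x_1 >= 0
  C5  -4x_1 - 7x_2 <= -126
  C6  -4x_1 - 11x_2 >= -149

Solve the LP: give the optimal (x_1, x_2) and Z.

Extreme points and Z = 7x_1 + x_2:
  (63/2, 0) → Z = 441/2
  (149/4, 0) → Z = 1043/4
  (343/16, 23/4) → Z = 2493/16

At the optimal vertex, -4x_1 - 7x_2 = -126 and -4x_1 - 11x_2 = -149.
Solving simultaneously gives x_1 = 343/16, x_2 = 23/4.

x_1 = 343/16, x_2 = 23/4, minimum Z = 2493/16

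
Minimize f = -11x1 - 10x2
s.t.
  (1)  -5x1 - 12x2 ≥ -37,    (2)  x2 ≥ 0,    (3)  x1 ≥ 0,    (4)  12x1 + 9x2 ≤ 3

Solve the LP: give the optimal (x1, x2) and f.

x1 = 0, x2 = 1/3, minimum f = -10/3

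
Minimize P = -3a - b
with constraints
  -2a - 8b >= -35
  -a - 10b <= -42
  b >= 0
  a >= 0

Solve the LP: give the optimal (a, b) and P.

a = 7/6, b = 49/12, minimum P = -91/12

Feasible corners and P = -3a - b:
  (7/6, 49/12) → P = -91/12
  (0, 35/8) → P = -35/8
  (0, 21/5) → P = -21/5

At the optimal vertex, -2a - 8b = -35 and -a - 10b = -42.
Solving simultaneously gives a = 7/6, b = 49/12.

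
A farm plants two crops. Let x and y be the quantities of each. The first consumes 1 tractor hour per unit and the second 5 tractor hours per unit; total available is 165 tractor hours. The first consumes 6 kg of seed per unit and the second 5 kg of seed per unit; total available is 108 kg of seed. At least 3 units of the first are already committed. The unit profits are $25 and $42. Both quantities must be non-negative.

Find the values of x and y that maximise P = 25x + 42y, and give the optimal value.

Feasible corners and P = 25x + 42y:
  (18, 0) → P = 450
  (3, 0) → P = 75
  (3, 18) → P = 831

The binding constraints are 6x + 5y = 108 and x = 3.
Solving simultaneously gives x = 3, y = 18.

x = 3, y = 18, maximum P = 831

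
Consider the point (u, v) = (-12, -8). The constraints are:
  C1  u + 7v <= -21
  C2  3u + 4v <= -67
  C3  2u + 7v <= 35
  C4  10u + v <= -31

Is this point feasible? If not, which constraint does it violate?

feasible

C1: -68 ≤ -21 ✓
C2: -68 ≤ -67 ✓
C3: -80 ≤ 35 ✓
C4: -128 ≤ -31 ✓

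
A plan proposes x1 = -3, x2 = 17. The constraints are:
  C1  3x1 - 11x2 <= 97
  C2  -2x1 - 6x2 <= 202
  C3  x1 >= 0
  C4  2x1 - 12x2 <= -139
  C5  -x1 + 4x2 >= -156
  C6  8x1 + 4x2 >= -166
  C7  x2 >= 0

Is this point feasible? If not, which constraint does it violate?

Constraint C3: x1 = -3, which is not ≥ 0. All other constraints are satisfied.

not feasible — violates C3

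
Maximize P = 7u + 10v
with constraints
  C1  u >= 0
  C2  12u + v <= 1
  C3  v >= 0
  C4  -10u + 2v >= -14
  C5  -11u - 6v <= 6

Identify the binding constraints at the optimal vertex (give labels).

Extreme points and P = 7u + 10v:
  (0, 1) → P = 10
  (0, 0) → P = 0
  (1/12, 0) → P = 7/12

The maximum is at (0, 1). Substituting into each constraint, equality holds for C1 and C2; the remaining constraints have slack.

C1 and C2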